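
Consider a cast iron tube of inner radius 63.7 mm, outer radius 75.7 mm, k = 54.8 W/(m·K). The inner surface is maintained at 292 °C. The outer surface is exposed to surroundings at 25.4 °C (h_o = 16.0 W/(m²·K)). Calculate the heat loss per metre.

Resistance network (inner→outer):
  R'_cast iron = ln(0.0757/0.0637)/(2πk) = 0.1726/(2π·54.8) = 5.013×10^-4 m·K/W
  R'_conv,out = 1/(2πr h) = 1/(2π·0.0757·16.0) = 0.1314 m·K/W
ΣR = 5.013×10^-4 + 0.1314 = 0.1319 m·K/W
Q' = ΔT/ΣR = (292 °C − 25.4 °C)/0.1319 = 2020 W/m

Q' = 2020 W/m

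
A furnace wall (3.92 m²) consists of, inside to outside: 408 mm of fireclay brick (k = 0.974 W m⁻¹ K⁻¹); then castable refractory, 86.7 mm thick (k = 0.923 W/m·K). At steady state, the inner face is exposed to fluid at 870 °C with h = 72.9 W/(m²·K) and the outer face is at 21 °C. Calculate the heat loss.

Q = 6320 W

Series thermal resistances, inner to outer:
  R_conv,in = 1/(hA) = 1/(72.9·3.92) = 0.003499 K/W
  R_fireclay brick = L/(kA) = 0.408/(0.974·3.92) = 0.1069 K/W
  R_castable refractory = L/(kA) = 0.0867/(0.923·3.92) = 0.02396 K/W
ΣR = 0.003499 + 0.1069 + 0.02396 = 0.1344 K/W
Q = ΔT/ΣR = (870 °C − 21 °C)/0.1344 = 6320 W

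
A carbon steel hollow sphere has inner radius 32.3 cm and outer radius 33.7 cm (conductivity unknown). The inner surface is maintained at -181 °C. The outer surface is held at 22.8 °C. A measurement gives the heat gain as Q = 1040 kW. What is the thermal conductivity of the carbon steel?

ΣR = ΔT/Q = |-181 − 22.8|/1.04×10^6 = 1.960×10^-4 K/W
(1/r₁−1/r₂)/(4πk) = 1.960×10^-4 ⇒ k = 0.1286/(4π·1.960×10^-4) = 52.2 W/m·K

k = 52.2 W/m·K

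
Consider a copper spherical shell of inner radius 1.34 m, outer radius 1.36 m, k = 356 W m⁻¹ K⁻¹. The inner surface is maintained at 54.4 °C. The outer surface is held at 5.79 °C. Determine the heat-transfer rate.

Q = 4πk·ΔT/(1/r₁ − 1/r₂) = 4π × 356 × 48.61 / (1/1.34 − 1/1.36) = 1.98×10^7 W

Q = 19800 kW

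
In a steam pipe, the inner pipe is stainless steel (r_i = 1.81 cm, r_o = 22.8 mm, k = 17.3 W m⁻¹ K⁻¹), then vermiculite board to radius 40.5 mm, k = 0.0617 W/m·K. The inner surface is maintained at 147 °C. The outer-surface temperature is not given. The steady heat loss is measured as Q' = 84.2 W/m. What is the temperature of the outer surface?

Series resistances:
  R'_stainless steel = ln(0.0228/0.0181)/(2πk) = 0.2308/(2π·17.3) = 0.002124 m·K/W
  R'_vermiculite board = ln(0.0405/0.0228)/(2πk) = 0.5745/(2π·0.0617) = 1.482 m·K/W
ΣR = 1.484 m·K/W
ΔT = Q'·ΣR = 84.2 × 1.484 = 125.0 K
Heat flows outward, so T_out = T_in − ΔT = 147 − 125.0 = 22.0 °C

T_out = 22.0 °C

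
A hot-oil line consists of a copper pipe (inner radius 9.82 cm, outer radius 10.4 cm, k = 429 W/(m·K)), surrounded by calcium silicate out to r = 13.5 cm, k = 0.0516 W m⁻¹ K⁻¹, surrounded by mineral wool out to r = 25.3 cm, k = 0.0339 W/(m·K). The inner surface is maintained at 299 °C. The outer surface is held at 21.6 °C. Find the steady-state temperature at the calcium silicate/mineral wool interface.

T = 240 °C

Series thermal resistances, inner to outer:
  R'_copper = ln(0.104/0.0982)/(2πk) = 0.05738/(2π·429) = 2.129×10^-5 m·K/W
  R'_calcium silicate = ln(0.135/0.104)/(2πk) = 0.2609/(2π·0.0516) = 0.8047 m·K/W
  R'_mineral wool = ln(0.253/0.135)/(2πk) = 0.6281/(2π·0.0339) = 2.949 m·K/W
ΣR = 2.129×10^-5 + 0.8047 + 2.949 = 3.754 m·K/W
Q' = ΔT/ΣR = (299 °C − 21.6 °C)/3.754 = 73.89 W/m
From the inner boundary to the calcium silicate/mineral wool interface, ΣR_partial = 0.8047 m·K/W.
T_interface = T_in − Q'·ΣR_partial = 299 °C − (73.89)(0.8047) = 240 °C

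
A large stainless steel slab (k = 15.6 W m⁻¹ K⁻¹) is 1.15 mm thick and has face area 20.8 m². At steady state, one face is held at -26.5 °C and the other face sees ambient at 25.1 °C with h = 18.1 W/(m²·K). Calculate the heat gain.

Treat each layer as a resistance in series:
  R_stainless steel = L/(kA) = 0.00115/(15.6·20.8) = 3.544×10^-6 K/W
  R_conv,out = 1/(hA) = 1/(18.1·20.8) = 0.002656 K/W
ΣR = 3.544×10^-6 + 0.002656 = 0.002660 K/W
Q = ΔT/ΣR = (-26.5 °C − 25.1 °C)/0.002660 = -19400 W
(Negative Q ⇒ heat flows inward; heat gain = 19400 W.)

Q = 19.4 kW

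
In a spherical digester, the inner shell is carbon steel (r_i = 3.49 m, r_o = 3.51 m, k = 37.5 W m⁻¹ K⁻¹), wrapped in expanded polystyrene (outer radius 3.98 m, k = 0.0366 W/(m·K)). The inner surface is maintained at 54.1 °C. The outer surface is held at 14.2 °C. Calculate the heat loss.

Resistance network (inner→outer):
  R_carbon steel = (1/3.49 − 1/3.51)/(4πk) = 0.001633/(4π·37.5) = 3.465×10^-6 K/W
  R_expanded polystyrene = (1/3.51 − 1/3.98)/(4πk) = 0.03364/(4π·0.0366) = 0.07315 K/W
ΣR = 3.465×10^-6 + 0.07315 = 0.07315 K/W
Q = ΔT/ΣR = (54.1 °C − 14.2 °C)/0.07315 = 545 W

Q = 545 W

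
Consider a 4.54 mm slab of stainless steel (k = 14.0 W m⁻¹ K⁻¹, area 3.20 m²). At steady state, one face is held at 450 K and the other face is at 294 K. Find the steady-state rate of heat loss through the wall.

Q = kA·ΔT/L = 14.0 × 3.20 × |450 K − 294 K| / 0.00454 = 1.54×10^6 W

Q = 1540 kW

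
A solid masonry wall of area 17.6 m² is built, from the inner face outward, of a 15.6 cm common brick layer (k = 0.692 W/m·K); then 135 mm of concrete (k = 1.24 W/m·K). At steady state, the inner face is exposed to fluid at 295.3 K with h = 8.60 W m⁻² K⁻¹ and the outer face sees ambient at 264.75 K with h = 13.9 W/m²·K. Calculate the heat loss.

Series thermal resistances, inner to outer:
  R_conv,in = 1/(hA) = 1/(8.60·17.6) = 0.006607 K/W
  R_common brick = L/(kA) = 0.156/(0.692·17.6) = 0.01281 K/W
  R_concrete = L/(kA) = 0.135/(1.24·17.6) = 0.006186 K/W
  R_conv,out = 1/(hA) = 1/(13.9·17.6) = 0.004088 K/W
ΣR = 0.006607 + 0.01281 + 0.006186 + 0.004088 = 0.02969 K/W
Q = ΔT/ΣR = (295.3 K − 264.75 K)/0.02969 = 1030 W

Q = 1030 W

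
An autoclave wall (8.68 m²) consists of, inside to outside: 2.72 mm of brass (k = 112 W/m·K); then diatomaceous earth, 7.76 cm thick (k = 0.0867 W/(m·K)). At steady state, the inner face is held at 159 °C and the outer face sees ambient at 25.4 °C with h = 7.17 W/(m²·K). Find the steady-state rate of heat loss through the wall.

Q = 1120 W

Treat each layer as a resistance in series:
  R_brass = L/(kA) = 0.00272/(112·8.68) = 2.798×10^-6 K/W
  R_diatomaceous earth = L/(kA) = 0.0776/(0.0867·8.68) = 0.1031 K/W
  R_conv,out = 1/(hA) = 1/(7.17·8.68) = 0.01607 K/W
ΣR = 2.798×10^-6 + 0.1031 + 0.01607 = 0.1192 K/W
Q = ΔT/ΣR = (159 °C − 25.4 °C)/0.1192 = 1120 W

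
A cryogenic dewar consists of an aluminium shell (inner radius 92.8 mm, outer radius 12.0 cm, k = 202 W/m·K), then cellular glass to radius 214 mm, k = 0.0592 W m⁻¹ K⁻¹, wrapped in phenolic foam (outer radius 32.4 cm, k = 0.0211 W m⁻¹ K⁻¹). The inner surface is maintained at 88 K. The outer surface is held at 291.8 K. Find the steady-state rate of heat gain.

Q = 18.7 W

Treat each layer as a resistance in series:
  R_aluminium = (1/0.0928 − 1/0.120)/(4πk) = 2.443/(4π·202) = 9.622×10^-4 K/W
  R_cellular glass = (1/0.120 − 1/0.214)/(4πk) = 3.660/(4π·0.0592) = 4.920 K/W
  R_phenolic foam = (1/0.214 − 1/0.324)/(4πk) = 1.586/(4π·0.0211) = 5.983 K/W
ΣR = 9.622×10^-4 + 4.920 + 5.983 = 10.90 K/W
Q = ΔT/ΣR = (88 K − 291.8 K)/10.90 = -18.7 W
(Negative Q ⇒ heat flows inward; heat gain = 18.7 W.)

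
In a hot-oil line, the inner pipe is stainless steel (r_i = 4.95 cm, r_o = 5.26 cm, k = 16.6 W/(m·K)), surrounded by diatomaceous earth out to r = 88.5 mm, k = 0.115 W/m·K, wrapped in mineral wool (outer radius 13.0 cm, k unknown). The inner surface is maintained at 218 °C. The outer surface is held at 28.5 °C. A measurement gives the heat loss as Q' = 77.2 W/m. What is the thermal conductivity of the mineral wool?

ΣR = ΔT/Q' = |218 − 28.5|/77.2 = 2.455 m·K/W
Known resistances:
  R'_stainless steel = ln(0.0526/0.0495)/(2πk) = 0.06074/(2π·16.6) = 5.824×10^-4 m·K/W
  R'_diatomaceous earth = ln(0.0885/0.0526)/(2πk) = 0.5203/(2π·0.115) = 0.7201 m·K/W
R_mineral wool = ΣR − ΣR_known = 2.455 − 0.7207 = 1.734 m·K/W
ln(r₂/r₁)/(2πk) = 1.734 ⇒ k = 0.3845/(2π·1.734) = 0.0353 W/m·K

k = 0.0353 W/m·K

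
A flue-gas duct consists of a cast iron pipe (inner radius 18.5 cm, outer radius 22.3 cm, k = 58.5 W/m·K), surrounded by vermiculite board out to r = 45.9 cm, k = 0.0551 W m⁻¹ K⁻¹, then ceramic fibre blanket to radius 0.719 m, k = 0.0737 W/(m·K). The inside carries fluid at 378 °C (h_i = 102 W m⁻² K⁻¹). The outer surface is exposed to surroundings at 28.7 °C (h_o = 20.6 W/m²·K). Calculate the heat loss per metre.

Q' = 114 W/m

Series thermal resistances, inner to outer:
  R'_conv,in = 1/(2πr h) = 1/(2π·0.185·102) = 0.008434 m·K/W
  R'_cast iron = ln(0.223/0.185)/(2πk) = 0.1868/(2π·58.5) = 5.083×10^-4 m·K/W
  R'_vermiculite board = ln(0.459/0.223)/(2πk) = 0.7219/(2π·0.0551) = 2.085 m·K/W
  R'_ceramic fibre blanket = ln(0.719/0.459)/(2πk) = 0.4488/(2π·0.0737) = 0.9692 m·K/W
  R'_conv,out = 1/(2πr h) = 1/(2π·0.719·20.6) = 0.01075 m·K/W
ΣR = 0.008434 + 5.083×10^-4 + 2.085 + 0.9692 + 0.01075 = 3.074 m·K/W
Q' = ΔT/ΣR = (378 °C − 28.7 °C)/3.074 = 114 W/m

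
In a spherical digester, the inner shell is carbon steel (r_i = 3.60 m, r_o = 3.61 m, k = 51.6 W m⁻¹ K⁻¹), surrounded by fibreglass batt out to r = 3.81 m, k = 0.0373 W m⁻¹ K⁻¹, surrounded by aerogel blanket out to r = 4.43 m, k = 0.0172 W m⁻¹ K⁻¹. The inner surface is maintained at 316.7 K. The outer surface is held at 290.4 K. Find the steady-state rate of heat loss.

Series thermal resistances, inner to outer:
  R_carbon steel = (1/3.60 − 1/3.61)/(4πk) = 7.695×10^-4/(4π·51.6) = 1.187×10^-6 K/W
  R_fibreglass batt = (1/3.61 − 1/3.81)/(4πk) = 0.01454/(4π·0.0373) = 0.03102 K/W
  R_aerogel blanket = (1/3.81 − 1/4.43)/(4πk) = 0.03673/(4π·0.0172) = 0.1700 K/W
ΣR = 1.187×10^-6 + 0.03102 + 0.1700 = 0.2010 K/W
Q = ΔT/ΣR = (316.7 K − 290.4 K)/0.2010 = 131 W

Q = 131 W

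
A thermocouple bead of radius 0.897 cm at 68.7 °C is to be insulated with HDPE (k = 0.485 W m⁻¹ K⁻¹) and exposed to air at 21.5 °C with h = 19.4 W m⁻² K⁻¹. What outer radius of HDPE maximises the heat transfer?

r_cr = 5.00 cm

For a sphere, r_cr = 2k_ins/h = 2·0.485/19.4 = 0.0500 m = 5.00 cm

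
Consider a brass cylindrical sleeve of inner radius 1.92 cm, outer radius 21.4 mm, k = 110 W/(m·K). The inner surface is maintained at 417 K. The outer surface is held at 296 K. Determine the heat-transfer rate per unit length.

Q' = 7.71×10^5 W/m

Q' = 2πk·ΔT/ln(r₂/r₁) = 2π × 110 × 121 / ln(0.0214/0.0192) = 7.71×10^5 W/m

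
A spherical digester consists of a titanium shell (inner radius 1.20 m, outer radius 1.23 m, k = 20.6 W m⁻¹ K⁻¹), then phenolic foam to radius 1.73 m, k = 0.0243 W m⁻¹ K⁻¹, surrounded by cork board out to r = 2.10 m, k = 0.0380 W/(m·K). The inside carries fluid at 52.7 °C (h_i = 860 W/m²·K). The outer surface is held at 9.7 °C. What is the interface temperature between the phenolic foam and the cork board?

Series thermal resistances, inner to outer:
  R_conv,in = 1/(4πr²h) = 1/(4π·1.20²·860) = 6.426×10^-5 K/W
  R_titanium = (1/1.20 − 1/1.23)/(4πk) = 0.02033/(4π·20.6) = 7.852×10^-5 K/W
  R_phenolic foam = (1/1.23 − 1/1.73)/(4πk) = 0.2350/(4π·0.0243) = 0.7695 K/W
  R_cork board = (1/1.73 − 1/2.10)/(4πk) = 0.1018/(4π·0.0380) = 0.2133 K/W
ΣR = 6.426×10^-5 + 7.852×10^-5 + 0.7695 + 0.2133 = 0.9829 K/W
Q = ΔT/ΣR = (52.7 °C − 9.7 °C)/0.9829 = 43.75 W
From the inner boundary to the phenolic foam/cork board interface, ΣR_partial = 0.7696 K/W.
T_interface = T_in − Q·ΣR_partial = 52.7 °C − (43.75)(0.7696) = 19.0 °C

T = 19.0 °C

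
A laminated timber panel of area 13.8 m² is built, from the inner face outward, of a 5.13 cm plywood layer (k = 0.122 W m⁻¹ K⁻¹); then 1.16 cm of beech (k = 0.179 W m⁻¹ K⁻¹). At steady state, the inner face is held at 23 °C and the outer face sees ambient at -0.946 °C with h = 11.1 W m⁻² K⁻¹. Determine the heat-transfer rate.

Q = 574 W

Series thermal resistances, inner to outer:
  R_plywood = L/(kA) = 0.0513/(0.122·13.8) = 0.03047 K/W
  R_beech = L/(kA) = 0.0116/(0.179·13.8) = 0.004696 K/W
  R_conv,out = 1/(hA) = 1/(11.1·13.8) = 0.006528 K/W
ΣR = 0.03047 + 0.004696 + 0.006528 = 0.04169 K/W
Q = ΔT/ΣR = (23 °C − -0.946 °C)/0.04169 = 574 W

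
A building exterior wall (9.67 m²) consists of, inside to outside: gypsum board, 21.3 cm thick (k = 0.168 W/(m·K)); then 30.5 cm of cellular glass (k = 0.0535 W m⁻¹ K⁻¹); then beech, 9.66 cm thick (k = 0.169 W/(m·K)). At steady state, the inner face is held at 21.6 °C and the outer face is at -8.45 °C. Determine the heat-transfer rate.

Q = 38.5 W

Treat each layer as a resistance in series:
  R_gypsum board = L/(kA) = 0.213/(0.168·9.67) = 0.1311 K/W
  R_cellular glass = L/(kA) = 0.305/(0.0535·9.67) = 0.5895 K/W
  R_beech = L/(kA) = 0.0966/(0.169·9.67) = 0.05911 K/W
ΣR = 0.1311 + 0.5895 + 0.05911 = 0.7797 K/W
Q = ΔT/ΣR = (21.6 °C − -8.45 °C)/0.7797 = 38.5 W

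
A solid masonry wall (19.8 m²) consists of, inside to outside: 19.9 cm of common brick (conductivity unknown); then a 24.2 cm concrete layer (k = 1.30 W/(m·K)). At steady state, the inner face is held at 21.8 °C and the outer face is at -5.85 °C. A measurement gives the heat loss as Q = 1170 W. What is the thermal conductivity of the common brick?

k = 0.706 W/m·K

ΣR = ΔT/Q = |21.8 − -5.85|/1170 = 0.02363 K/W
Known resistances:
  R_concrete = L/(kA) = 0.242/(1.30·19.8) = 0.009402 K/W
R_common brick = ΣR − ΣR_known = 0.02363 − 0.009402 = 0.01423 K/W
L/(kA) = 0.01423 ⇒ k = 0.199/(0.01423·19.8) = 0.706 W/m·K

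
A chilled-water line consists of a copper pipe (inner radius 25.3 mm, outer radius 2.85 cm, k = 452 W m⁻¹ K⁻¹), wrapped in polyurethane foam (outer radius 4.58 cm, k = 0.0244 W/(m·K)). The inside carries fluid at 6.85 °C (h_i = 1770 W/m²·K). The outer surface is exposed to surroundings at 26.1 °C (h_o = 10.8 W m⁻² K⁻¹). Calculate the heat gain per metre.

Treat each layer as a resistance in series:
  R'_conv,in = 1/(2πr h) = 1/(2π·0.0253·1770) = 0.003554 m·K/W
  R'_copper = ln(0.0285/0.0253)/(2πk) = 0.1191/(2π·452) = 4.194×10^-5 m·K/W
  R'_polyurethane foam = ln(0.0458/0.0285)/(2πk) = 0.4744/(2π·0.0244) = 3.094 m·K/W
  R'_conv,out = 1/(2πr h) = 1/(2π·0.0458·10.8) = 0.3218 m·K/W
ΣR = 0.003554 + 4.194×10^-5 + 3.094 + 0.3218 = 3.419 m·K/W
Q' = ΔT/ΣR = (6.85 °C − 26.1 °C)/3.419 = -5.63 W/m
(Negative Q' ⇒ heat flows inward; heat gain = 5.63 W/m.)

Q' = 5.63 W/m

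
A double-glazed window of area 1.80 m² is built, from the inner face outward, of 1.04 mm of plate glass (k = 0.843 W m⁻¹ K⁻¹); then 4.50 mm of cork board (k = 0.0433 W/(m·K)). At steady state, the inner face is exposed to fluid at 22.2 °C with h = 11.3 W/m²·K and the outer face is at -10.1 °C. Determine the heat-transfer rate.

Q = 300 W

Series thermal resistances, inner to outer:
  R_conv,in = 1/(hA) = 1/(11.3·1.80) = 0.04916 K/W
  R_plate glass = L/(kA) = 0.00104/(0.843·1.80) = 6.854×10^-4 K/W
  R_cork board = L/(kA) = 0.00450/(0.0433·1.80) = 0.05774 K/W
ΣR = 0.04916 + 6.854×10^-4 + 0.05774 = 0.1076 K/W
Q = ΔT/ΣR = (22.2 °C − -10.1 °C)/0.1076 = 300 W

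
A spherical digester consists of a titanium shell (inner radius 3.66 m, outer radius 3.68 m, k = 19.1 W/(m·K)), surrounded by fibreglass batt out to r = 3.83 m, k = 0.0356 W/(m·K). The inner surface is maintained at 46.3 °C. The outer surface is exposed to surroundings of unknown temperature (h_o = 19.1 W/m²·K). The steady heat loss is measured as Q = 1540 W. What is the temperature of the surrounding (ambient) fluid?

T_out = 9.22 °C

Sum the resistances:
  R_titanium = (1/3.66 − 1/3.68)/(4πk) = 0.001485/(4π·19.1) = 6.187×10^-6 K/W
  R_fibreglass batt = (1/3.68 − 1/3.83)/(4πk) = 0.01064/(4π·0.0356) = 0.02379 K/W
  R_conv,out = 1/(4πr²h) = 1/(4π·3.83²·19.1) = 2.840×10^-4 K/W
ΣR = 0.02408 K/W
ΔT = Q·ΣR = 1540 × 0.02408 = 37.08 K
Heat flows outward, so T_out = T_in − ΔT = 46.3 − 37.08 = 9.22 °C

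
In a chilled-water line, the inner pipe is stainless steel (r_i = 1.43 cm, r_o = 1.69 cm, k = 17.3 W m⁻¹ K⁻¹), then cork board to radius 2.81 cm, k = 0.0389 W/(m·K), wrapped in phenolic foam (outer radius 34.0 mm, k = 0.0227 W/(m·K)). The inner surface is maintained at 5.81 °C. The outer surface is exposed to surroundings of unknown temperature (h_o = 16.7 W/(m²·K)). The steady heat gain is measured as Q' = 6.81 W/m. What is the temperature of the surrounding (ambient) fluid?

T_out = 31.0 °C

Sum the resistances:
  R'_stainless steel = ln(0.0169/0.0143)/(2πk) = 0.1671/(2π·17.3) = 0.001537 m·K/W
  R'_cork board = ln(0.0281/0.0169)/(2πk) = 0.5085/(2π·0.0389) = 2.080 m·K/W
  R'_phenolic foam = ln(0.0340/0.0281)/(2πk) = 0.1906/(2π·0.0227) = 1.336 m·K/W
  R'_conv,out = 1/(2πr h) = 1/(2π·0.0340·16.7) = 0.2803 m·K/W
ΣR = 3.698 m·K/W
ΔT = Q'·ΣR = 6.81 × 3.698 = 25.18 K
Heat flows inward, so T_out = T_in + ΔT = 5.81 + 25.18 = 31.0 °C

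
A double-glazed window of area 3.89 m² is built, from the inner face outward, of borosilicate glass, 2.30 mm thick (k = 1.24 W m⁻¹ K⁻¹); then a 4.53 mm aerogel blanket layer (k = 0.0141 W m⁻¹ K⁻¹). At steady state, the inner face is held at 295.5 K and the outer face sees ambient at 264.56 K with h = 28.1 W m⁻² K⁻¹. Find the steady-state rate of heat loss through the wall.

Resistance network (inner→outer):
  R_borosilicate glass = L/(kA) = 0.00230/(1.24·3.89) = 4.768×10^-4 K/W
  R_aerogel blanket = L/(kA) = 0.00453/(0.0141·3.89) = 0.08259 K/W
  R_conv,out = 1/(hA) = 1/(28.1·3.89) = 0.009148 K/W
ΣR = 4.768×10^-4 + 0.08259 + 0.009148 = 0.09221 K/W
Q = ΔT/ΣR = (295.5 K − 264.56 K)/0.09221 = 336 W

Q = 336 W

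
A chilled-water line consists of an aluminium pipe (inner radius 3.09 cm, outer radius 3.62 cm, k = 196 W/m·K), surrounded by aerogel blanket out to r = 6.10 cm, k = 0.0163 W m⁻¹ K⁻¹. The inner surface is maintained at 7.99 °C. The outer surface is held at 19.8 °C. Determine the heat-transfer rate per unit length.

Q' = 2.32 W/m

Resistance network (inner→outer):
  R'_aluminium = ln(0.0362/0.0309)/(2πk) = 0.1583/(2π·196) = 1.285×10^-4 m·K/W
  R'_aerogel blanket = ln(0.0610/0.0362)/(2πk) = 0.5218/(2π·0.0163) = 5.095 m·K/W
ΣR = 1.285×10^-4 + 5.095 = 5.095 m·K/W
Q' = ΔT/ΣR = (7.99 °C − 19.8 °C)/5.095 = -2.32 W/m
(Negative Q' ⇒ heat flows inward; heat gain = 2.32 W/m.)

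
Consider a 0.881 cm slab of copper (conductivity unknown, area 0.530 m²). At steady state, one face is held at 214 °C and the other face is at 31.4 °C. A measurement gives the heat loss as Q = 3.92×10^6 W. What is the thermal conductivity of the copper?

ΣR = ΔT/Q = |214 − 31.4|/3.92×10^6 = 4.658×10^-5 K/W
L/(kA) = 4.658×10^-5 ⇒ k = 0.00881/(4.658×10^-5·0.530) = 357 W/m·K

k = 357 W/m·K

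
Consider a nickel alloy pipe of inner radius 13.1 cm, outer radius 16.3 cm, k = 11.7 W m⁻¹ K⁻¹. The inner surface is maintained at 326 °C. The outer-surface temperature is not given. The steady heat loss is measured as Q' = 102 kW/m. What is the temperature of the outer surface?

Series resistances:
  R'_nickel alloy = ln(0.163/0.131)/(2πk) = 0.2186/(2π·11.7) = 0.002973 m·K/W
ΣR = 0.002973 m·K/W
ΔT = Q'·ΣR = 1.02×10^5 × 0.002973 = 303.2 K
Heat flows outward, so T_out = T_in − ΔT = 326 − 303.2 = 22.8 °C

T_out = 22.8 °C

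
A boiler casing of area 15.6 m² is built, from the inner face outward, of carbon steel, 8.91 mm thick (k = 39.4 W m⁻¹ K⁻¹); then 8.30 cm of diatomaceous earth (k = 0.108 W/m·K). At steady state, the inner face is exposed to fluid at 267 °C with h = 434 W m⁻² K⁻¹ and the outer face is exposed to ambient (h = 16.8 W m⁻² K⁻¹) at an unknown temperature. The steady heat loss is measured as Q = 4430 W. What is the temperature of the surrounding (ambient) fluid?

T_out = 31.1 °C

Sum the resistances:
  R_conv,in = 1/(hA) = 1/(434·15.6) = 1.477×10^-4 K/W
  R_carbon steel = L/(kA) = 0.00891/(39.4·15.6) = 1.450×10^-5 K/W
  R_diatomaceous earth = L/(kA) = 0.0830/(0.108·15.6) = 0.04926 K/W
  R_conv,out = 1/(hA) = 1/(16.8·15.6) = 0.003816 K/W
ΣR = 0.05324 K/W
ΔT = Q·ΣR = 4430 × 0.05324 = 235.9 K
Heat flows outward, so T_out = T_in − ΔT = 267 − 235.9 = 31.1 °C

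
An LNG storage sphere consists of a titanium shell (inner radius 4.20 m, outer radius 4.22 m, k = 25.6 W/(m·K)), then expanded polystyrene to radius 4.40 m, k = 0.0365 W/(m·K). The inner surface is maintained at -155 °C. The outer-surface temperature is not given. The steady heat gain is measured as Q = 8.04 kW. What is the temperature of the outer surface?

T_out = 15.0 °C

Sum the resistances:
  R_titanium = (1/4.20 − 1/4.22)/(4πk) = 0.001128/(4π·25.6) = 3.508×10^-6 K/W
  R_expanded polystyrene = (1/4.22 − 1/4.40)/(4πk) = 0.009694/(4π·0.0365) = 0.02114 K/W
ΣR = 0.02114 K/W
ΔT = Q·ΣR = 8040 × 0.02114 = 170.0 K
Heat flows inward, so T_out = T_in + ΔT = -155 + 170.0 = 15.0 °C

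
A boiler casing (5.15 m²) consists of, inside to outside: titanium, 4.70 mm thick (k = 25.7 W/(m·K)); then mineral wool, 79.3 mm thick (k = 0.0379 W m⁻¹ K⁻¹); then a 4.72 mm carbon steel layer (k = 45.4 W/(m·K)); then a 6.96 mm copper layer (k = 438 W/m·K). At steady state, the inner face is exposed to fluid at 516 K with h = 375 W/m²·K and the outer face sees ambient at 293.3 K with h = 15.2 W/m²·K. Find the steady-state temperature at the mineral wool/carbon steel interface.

Series thermal resistances, inner to outer:
  R_conv,in = 1/(hA) = 1/(375·5.15) = 5.178×10^-4 K/W
  R_titanium = L/(kA) = 0.00470/(25.7·5.15) = 3.551×10^-5 K/W
  R_mineral wool = L/(kA) = 0.0793/(0.0379·5.15) = 0.4063 K/W
  R_carbon steel = L/(kA) = 0.00472/(45.4·5.15) = 2.019×10^-5 K/W
  R_copper = L/(kA) = 0.00696/(438·5.15) = 3.086×10^-6 K/W
  R_conv,out = 1/(hA) = 1/(15.2·5.15) = 0.01277 K/W
ΣR = 5.178×10^-4 + 3.551×10^-5 + 0.4063 + 2.019×10^-5 + 3.086×10^-6 + 0.01277 = 0.4196 K/W
Q = ΔT/ΣR = (516 K − 293.3 K)/0.4196 = 530.7 W
From the inner boundary to the mineral wool/carbon steel interface, ΣR_partial = 0.4069 K/W.
T_interface = T_in − Q·ΣR_partial = 516 K − (530.7)(0.4069) = 300.1 K

T = 300.1 K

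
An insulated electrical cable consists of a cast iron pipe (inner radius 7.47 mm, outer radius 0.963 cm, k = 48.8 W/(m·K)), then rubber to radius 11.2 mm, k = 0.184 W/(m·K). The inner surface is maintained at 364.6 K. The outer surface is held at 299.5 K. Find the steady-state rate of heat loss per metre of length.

Q' = 495 W/m

Resistance network (inner→outer):
  R'_cast iron = ln(0.00963/0.00747)/(2πk) = 0.2540/(2π·48.8) = 8.284×10^-4 m·K/W
  R'_rubber = ln(0.0112/0.00963)/(2πk) = 0.1510/(2π·0.184) = 0.1306 m·K/W
ΣR = 8.284×10^-4 + 0.1306 = 0.1314 m·K/W
Q' = ΔT/ΣR = (364.6 K − 299.5 K)/0.1314 = 495 W/m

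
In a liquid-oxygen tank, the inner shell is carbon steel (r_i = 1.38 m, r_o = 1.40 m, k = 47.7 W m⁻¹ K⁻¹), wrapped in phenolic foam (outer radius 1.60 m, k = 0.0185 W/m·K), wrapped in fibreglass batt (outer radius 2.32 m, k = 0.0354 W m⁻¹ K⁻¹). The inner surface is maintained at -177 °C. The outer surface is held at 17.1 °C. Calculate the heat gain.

Resistance network (inner→outer):
  R_carbon steel = (1/1.38 − 1/1.40)/(4πk) = 0.01035/(4π·47.7) = 1.727×10^-5 K/W
  R_phenolic foam = (1/1.40 − 1/1.60)/(4πk) = 0.08929/(4π·0.0185) = 0.3841 K/W
  R_fibreglass batt = (1/1.60 − 1/2.32)/(4πk) = 0.1940/(4π·0.0354) = 0.4360 K/W
ΣR = 1.727×10^-5 + 0.3841 + 0.4360 = 0.8201 K/W
Q = ΔT/ΣR = (-177 °C − 17.1 °C)/0.8201 = -237 W
(Negative Q ⇒ heat flows inward; heat gain = 237 W.)

Q = 237 W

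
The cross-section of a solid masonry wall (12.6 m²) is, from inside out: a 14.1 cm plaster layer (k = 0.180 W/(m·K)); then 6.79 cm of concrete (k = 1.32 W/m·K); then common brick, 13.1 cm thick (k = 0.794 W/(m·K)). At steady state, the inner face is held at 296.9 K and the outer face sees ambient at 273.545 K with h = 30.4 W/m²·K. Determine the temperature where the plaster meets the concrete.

Series thermal resistances, inner to outer:
  R_plaster = L/(kA) = 0.141/(0.180·12.6) = 0.06217 K/W
  R_concrete = L/(kA) = 0.0679/(1.32·12.6) = 0.004082 K/W
  R_common brick = L/(kA) = 0.131/(0.794·12.6) = 0.01309 K/W
  R_conv,out = 1/(hA) = 1/(30.4·12.6) = 0.002611 K/W
ΣR = 0.06217 + 0.004082 + 0.01309 + 0.002611 = 0.08195 K/W
Q = ΔT/ΣR = (296.9 K − 273.545 K)/0.08195 = 285.0 W
From the inner boundary to the plaster/concrete interface, ΣR_partial = 0.06217 K/W.
T_interface = T_in − Q·ΣR_partial = 296.9 K − (285.0)(0.06217) = 279.18 K

T = 279.18 K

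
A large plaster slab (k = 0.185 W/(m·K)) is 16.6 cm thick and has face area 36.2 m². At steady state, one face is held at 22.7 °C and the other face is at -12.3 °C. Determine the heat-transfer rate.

Q = 1410 W

Q = kA·ΔT/L = 0.185 × 36.2 × |22.7 °C − -12.3 °C| / 0.166 = 1410 W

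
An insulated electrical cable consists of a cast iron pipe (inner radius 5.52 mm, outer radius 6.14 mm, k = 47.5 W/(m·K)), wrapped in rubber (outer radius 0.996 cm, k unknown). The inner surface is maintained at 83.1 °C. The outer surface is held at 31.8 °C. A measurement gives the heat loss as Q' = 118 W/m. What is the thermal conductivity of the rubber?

k = 0.177 W/m·K

ΣR = ΔT/Q' = |83.1 − 31.8|/118 = 0.4347 m·K/W
Known resistances:
  R'_cast iron = ln(0.00614/0.00552)/(2πk) = 0.1064/(2π·47.5) = 3.567×10^-4 m·K/W
R_rubber = ΣR − ΣR_known = 0.4347 − 3.567×10^-4 = 0.4343 m·K/W
ln(r₂/r₁)/(2πk) = 0.4343 ⇒ k = 0.4838/(2π·0.4343) = 0.177 W/m·K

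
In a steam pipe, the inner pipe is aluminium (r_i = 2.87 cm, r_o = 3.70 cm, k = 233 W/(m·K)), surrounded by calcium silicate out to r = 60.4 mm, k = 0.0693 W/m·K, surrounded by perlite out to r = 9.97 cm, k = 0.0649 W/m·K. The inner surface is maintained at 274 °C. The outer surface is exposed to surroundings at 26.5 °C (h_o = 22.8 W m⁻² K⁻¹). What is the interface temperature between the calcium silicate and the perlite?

Series thermal resistances, inner to outer:
  R'_aluminium = ln(0.0370/0.0287)/(2πk) = 0.2540/(2π·233) = 1.735×10^-4 m·K/W
  R'_calcium silicate = ln(0.0604/0.0370)/(2πk) = 0.4901/(2π·0.0693) = 1.126 m·K/W
  R'_perlite = ln(0.0997/0.0604)/(2πk) = 0.5012/(2π·0.0649) = 1.229 m·K/W
  R'_conv,out = 1/(2πr h) = 1/(2π·0.0997·22.8) = 0.07001 m·K/W
ΣR = 1.735×10^-4 + 1.126 + 1.229 + 0.07001 = 2.425 m·K/W
Q' = ΔT/ΣR = (274 °C − 26.5 °C)/2.425 = 102.1 W/m
From the inner boundary to the calcium silicate/perlite interface, ΣR_partial = 1.126 m·K/W.
T_interface = T_in − Q'·ΣR_partial = 274 °C − (102.1)(1.126) = 159 °C

T = 159 °C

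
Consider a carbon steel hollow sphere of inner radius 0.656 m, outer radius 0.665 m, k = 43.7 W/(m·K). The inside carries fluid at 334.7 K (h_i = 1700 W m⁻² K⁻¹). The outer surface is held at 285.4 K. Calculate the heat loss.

Series thermal resistances, inner to outer:
  R_conv,in = 1/(4πr²h) = 1/(4π·0.656²·1700) = 1.088×10^-4 K/W
  R_carbon steel = (1/0.656 − 1/0.665)/(4πk) = 0.02063/(4π·43.7) = 3.757×10^-5 K/W
ΣR = 1.088×10^-4 + 3.757×10^-5 = 1.464×10^-4 K/W
Q = ΔT/ΣR = (334.7 K − 285.4 K)/1.464×10^-4 = 3.37×10^5 W

Q = 3.37×10^5 W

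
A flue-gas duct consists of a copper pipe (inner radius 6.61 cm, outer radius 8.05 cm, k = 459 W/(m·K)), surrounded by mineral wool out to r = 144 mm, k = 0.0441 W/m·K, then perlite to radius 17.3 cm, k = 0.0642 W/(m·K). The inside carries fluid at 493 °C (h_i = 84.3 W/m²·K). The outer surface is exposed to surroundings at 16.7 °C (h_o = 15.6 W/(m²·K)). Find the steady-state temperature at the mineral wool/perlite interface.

T = 109 °C

Series thermal resistances, inner to outer:
  R'_conv,in = 1/(2πr h) = 1/(2π·0.0661·84.3) = 0.02856 m·K/W
  R'_copper = ln(0.0805/0.0661)/(2πk) = 0.1971/(2π·459) = 6.834×10^-5 m·K/W
  R'_mineral wool = ln(0.144/0.0805)/(2πk) = 0.5816/(2π·0.0441) = 2.099 m·K/W
  R'_perlite = ln(0.173/0.144)/(2πk) = 0.1835/(2π·0.0642) = 0.4549 m·K/W
  R'_conv,out = 1/(2πr h) = 1/(2π·0.173·15.6) = 0.05897 m·K/W
ΣR = 0.02856 + 6.834×10^-5 + 2.099 + 0.4549 + 0.05897 = 2.641 m·K/W
Q' = ΔT/ΣR = (493 °C − 16.7 °C)/2.641 = 180.3 W/m
From the inner boundary to the mineral wool/perlite interface, ΣR_partial = 2.128 m·K/W.
T_interface = T_in − Q'·ΣR_partial = 493 °C − (180.3)(2.128) = 109 °C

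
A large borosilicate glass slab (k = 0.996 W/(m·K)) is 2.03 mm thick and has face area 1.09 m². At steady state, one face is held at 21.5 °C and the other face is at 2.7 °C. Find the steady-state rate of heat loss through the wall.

Q = 10.1 kW

Q = kA·ΔT/L = 0.996 × 1.09 × |21.5 °C − 2.7 °C| / 0.00203 = 10100 W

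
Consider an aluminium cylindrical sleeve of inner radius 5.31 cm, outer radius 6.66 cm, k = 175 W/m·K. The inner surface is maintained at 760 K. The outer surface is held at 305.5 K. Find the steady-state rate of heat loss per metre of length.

Q' = 2πk·ΔT/ln(r₂/r₁) = 2π × 175 × 454.5 / ln(0.0666/0.0531) = 2.21×10^6 W/m

Q' = 2.21×10^6 W/m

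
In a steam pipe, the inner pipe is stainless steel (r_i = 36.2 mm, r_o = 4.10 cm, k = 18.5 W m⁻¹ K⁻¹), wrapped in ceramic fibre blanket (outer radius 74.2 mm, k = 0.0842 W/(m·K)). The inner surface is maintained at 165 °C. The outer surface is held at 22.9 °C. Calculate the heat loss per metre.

Q' = 127 W/m

Series thermal resistances, inner to outer:
  R'_stainless steel = ln(0.0410/0.0362)/(2πk) = 0.1245/(2π·18.5) = 0.001071 m·K/W
  R'_ceramic fibre blanket = ln(0.0742/0.0410)/(2πk) = 0.5932/(2π·0.0842) = 1.121 m·K/W
ΣR = 0.001071 + 1.121 = 1.122 m·K/W
Q' = ΔT/ΣR = (165 °C − 22.9 °C)/1.122 = 127 W/m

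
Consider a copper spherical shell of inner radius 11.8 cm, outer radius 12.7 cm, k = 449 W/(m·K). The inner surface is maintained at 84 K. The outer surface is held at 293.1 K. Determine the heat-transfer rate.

Q = 1960 kW

Q = 4πk·ΔT/(1/r₁ − 1/r₂) = 4π × 449 × 209.1 / (1/0.118 − 1/0.127) = 1.96×10^6 W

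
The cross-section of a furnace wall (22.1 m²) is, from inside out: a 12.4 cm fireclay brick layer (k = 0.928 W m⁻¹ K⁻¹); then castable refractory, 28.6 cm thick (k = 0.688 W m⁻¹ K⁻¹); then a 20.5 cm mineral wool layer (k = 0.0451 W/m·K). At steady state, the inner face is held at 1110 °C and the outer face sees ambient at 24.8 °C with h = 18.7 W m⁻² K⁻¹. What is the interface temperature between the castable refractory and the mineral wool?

Treat each layer as a resistance in series:
  R_fireclay brick = L/(kA) = 0.124/(0.928·22.1) = 0.006046 K/W
  R_castable refractory = L/(kA) = 0.286/(0.688·22.1) = 0.01881 K/W
  R_mineral wool = L/(kA) = 0.205/(0.0451·22.1) = 0.2057 K/W
  R_conv,out = 1/(hA) = 1/(18.7·22.1) = 0.002420 K/W
ΣR = 0.006046 + 0.01881 + 0.2057 + 0.002420 = 0.2330 K/W
Q = ΔT/ΣR = (1110 °C − 24.8 °C)/0.2330 = 4658 W
From the inner boundary to the castable refractory/mineral wool interface, ΣR_partial = 0.02486 K/W.
T_interface = T_in − Q·ΣR_partial = 1110 °C − (4658)(0.02486) = 994 °C

T = 994 °C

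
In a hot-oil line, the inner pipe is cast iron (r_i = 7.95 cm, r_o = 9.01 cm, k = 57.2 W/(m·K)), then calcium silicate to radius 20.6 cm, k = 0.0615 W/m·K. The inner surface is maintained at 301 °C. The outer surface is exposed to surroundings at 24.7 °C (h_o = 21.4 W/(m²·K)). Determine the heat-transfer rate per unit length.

Resistance network (inner→outer):
  R'_cast iron = ln(0.0901/0.0795)/(2πk) = 0.1252/(2π·57.2) = 3.483×10^-4 m·K/W
  R'_calcium silicate = ln(0.206/0.0901)/(2πk) = 0.8270/(2π·0.0615) = 2.140 m·K/W
  R'_conv,out = 1/(2πr h) = 1/(2π·0.206·21.4) = 0.03610 m·K/W
ΣR = 3.483×10^-4 + 2.140 + 0.03610 = 2.176 m·K/W
Q' = ΔT/ΣR = (301 °C − 24.7 °C)/2.176 = 127 W/m

Q' = 127 W/m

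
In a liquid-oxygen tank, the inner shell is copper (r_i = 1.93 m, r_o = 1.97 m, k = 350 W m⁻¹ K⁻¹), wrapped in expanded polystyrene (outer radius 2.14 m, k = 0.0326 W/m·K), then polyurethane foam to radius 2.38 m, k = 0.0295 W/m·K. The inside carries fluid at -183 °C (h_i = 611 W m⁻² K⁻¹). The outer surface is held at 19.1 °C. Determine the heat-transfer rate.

Q = 896 W

Treat each layer as a resistance in series:
  R_conv,in = 1/(4πr²h) = 1/(4π·1.93²·611) = 3.497×10^-5 K/W
  R_copper = (1/1.93 − 1/1.97)/(4πk) = 0.01052/(4π·350) = 2.392×10^-6 K/W
  R_expanded polystyrene = (1/1.97 − 1/2.14)/(4πk) = 0.04032/(4π·0.0326) = 0.09843 K/W
  R_polyurethane foam = (1/2.14 − 1/2.38)/(4πk) = 0.04712/(4π·0.0295) = 0.1271 K/W
ΣR = 3.497×10^-5 + 2.392×10^-6 + 0.09843 + 0.1271 = 0.2256 K/W
Q = ΔT/ΣR = (-183 °C − 19.1 °C)/0.2256 = -896 W
(Negative Q ⇒ heat flows inward; heat gain = 896 W.)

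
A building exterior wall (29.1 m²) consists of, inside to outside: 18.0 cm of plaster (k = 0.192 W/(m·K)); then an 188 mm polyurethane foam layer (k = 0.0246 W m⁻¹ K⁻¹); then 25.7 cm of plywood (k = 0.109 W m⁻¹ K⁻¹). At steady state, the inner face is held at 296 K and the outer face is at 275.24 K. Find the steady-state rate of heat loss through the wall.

Resistance network (inner→outer):
  R_plaster = L/(kA) = 0.180/(0.192·29.1) = 0.03222 K/W
  R_polyurethane foam = L/(kA) = 0.188/(0.0246·29.1) = 0.2626 K/W
  R_plywood = L/(kA) = 0.257/(0.109·29.1) = 0.08102 K/W
ΣR = 0.03222 + 0.2626 + 0.08102 = 0.3758 K/W
Q = ΔT/ΣR = (296 K − 275.24 K)/0.3758 = 55.2 W

Q = 55.2 W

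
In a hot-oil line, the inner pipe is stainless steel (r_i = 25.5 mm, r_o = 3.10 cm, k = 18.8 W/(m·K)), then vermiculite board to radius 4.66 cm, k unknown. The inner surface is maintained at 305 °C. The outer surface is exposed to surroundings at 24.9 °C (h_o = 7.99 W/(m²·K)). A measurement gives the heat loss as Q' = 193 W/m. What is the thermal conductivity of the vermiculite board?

ΣR = ΔT/Q' = |305 − 24.9|/193 = 1.451 m·K/W
Known resistances:
  R'_stainless steel = ln(0.0310/0.0255)/(2πk) = 0.1953/(2π·18.8) = 0.001653 m·K/W
  R'_conv,out = 1/(2πr h) = 1/(2π·0.0466·7.99) = 0.4275 m·K/W
R_vermiculite board = ΣR − ΣR_known = 1.451 − 0.4292 = 1.022 m·K/W
ln(r₂/r₁)/(2πk) = 1.022 ⇒ k = 0.4076/(2π·1.022) = 0.0635 W/m·K

k = 0.0635 W/m·K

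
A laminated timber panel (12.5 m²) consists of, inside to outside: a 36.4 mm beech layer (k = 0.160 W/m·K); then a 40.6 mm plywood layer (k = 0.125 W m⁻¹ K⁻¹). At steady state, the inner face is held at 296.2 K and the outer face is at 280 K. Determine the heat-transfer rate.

Treat each layer as a resistance in series:
  R_beech = L/(kA) = 0.0364/(0.160·12.5) = 0.01820 K/W
  R_plywood = L/(kA) = 0.0406/(0.125·12.5) = 0.02598 K/W
ΣR = 0.01820 + 0.02598 = 0.04418 K/W
Q = ΔT/ΣR = (296.2 K − 280 K)/0.04418 = 367 W

Q = 367 W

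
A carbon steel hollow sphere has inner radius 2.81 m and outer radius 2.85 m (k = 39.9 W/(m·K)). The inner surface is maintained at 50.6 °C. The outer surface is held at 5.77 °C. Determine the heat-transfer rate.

Q = 4πk·ΔT/(1/r₁ − 1/r₂) = 4π × 39.9 × 44.83 / (1/2.81 − 1/2.85) = 4.50×10^6 W

Q = 4.50×10^6 W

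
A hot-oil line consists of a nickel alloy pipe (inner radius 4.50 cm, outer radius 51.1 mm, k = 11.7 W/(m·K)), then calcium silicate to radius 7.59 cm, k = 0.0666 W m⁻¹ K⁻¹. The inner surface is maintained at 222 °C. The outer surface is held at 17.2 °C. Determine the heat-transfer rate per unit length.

Resistance network (inner→outer):
  R'_nickel alloy = ln(0.0511/0.0450)/(2πk) = 0.1271/(2π·11.7) = 0.001729 m·K/W
  R'_calcium silicate = ln(0.0759/0.0511)/(2πk) = 0.3956/(2π·0.0666) = 0.9454 m·K/W
ΣR = 0.001729 + 0.9454 = 0.9471 m·K/W
Q' = ΔT/ΣR = (222 °C − 17.2 °C)/0.9471 = 216 W/m

Q' = 216 W/m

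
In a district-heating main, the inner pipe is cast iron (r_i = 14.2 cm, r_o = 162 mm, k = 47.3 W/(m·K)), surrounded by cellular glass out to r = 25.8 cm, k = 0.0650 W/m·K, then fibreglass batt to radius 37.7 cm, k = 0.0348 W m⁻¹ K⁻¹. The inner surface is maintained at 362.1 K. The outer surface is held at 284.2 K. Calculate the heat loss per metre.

Q' = 27.1 W/m

Treat each layer as a resistance in series:
  R'_cast iron = ln(0.162/0.142)/(2πk) = 0.1318/(2π·47.3) = 4.434×10^-4 m·K/W
  R'_cellular glass = ln(0.258/0.162)/(2πk) = 0.4654/(2π·0.0650) = 1.139 m·K/W
  R'_fibreglass batt = ln(0.377/0.258)/(2πk) = 0.3793/(2π·0.0348) = 1.735 m·K/W
ΣR = 4.434×10^-4 + 1.139 + 1.735 = 2.874 m·K/W
Q' = ΔT/ΣR = (362.1 K − 284.2 K)/2.874 = 27.1 W/m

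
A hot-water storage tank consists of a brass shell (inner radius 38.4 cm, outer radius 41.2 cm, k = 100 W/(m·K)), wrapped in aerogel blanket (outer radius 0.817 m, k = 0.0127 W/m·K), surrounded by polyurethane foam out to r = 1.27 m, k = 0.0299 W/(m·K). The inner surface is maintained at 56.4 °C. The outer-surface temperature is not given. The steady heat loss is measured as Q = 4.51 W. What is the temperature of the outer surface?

T_out = 17.2 °C

Series resistances:
  R_brass = (1/0.384 − 1/0.412)/(4πk) = 0.1770/(4π·100) = 1.408×10^-4 K/W
  R_aerogel blanket = (1/0.412 − 1/0.817)/(4πk) = 1.203/(4π·0.0127) = 7.539 K/W
  R_polyurethane foam = (1/0.817 − 1/1.27)/(4πk) = 0.4366/(4π·0.0299) = 1.162 K/W
ΣR = 8.701 K/W
ΔT = Q·ΣR = 4.51 × 8.701 = 39.24 K
Heat flows outward, so T_out = T_in − ΔT = 56.4 − 39.24 = 17.2 °C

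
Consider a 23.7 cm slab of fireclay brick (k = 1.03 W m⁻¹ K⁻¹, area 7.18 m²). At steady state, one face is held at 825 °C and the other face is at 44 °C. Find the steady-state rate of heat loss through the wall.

Q = kA·ΔT/L = 1.03 × 7.18 × |825 °C − 44 °C| / 0.237 = 24400 W

Q = 24400 W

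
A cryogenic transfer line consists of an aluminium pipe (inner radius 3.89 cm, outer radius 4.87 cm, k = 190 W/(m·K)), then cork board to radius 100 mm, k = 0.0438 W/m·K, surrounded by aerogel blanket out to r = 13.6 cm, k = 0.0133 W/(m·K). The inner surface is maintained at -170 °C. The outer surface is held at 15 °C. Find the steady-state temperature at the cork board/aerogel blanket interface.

Treat each layer as a resistance in series:
  R'_aluminium = ln(0.0487/0.0389)/(2πk) = 0.2247/(2π·190) = 1.882×10^-4 m·K/W
  R'_cork board = ln(0.100/0.0487)/(2πk) = 0.7195/(2π·0.0438) = 2.614 m·K/W
  R'_aerogel blanket = ln(0.136/0.100)/(2πk) = 0.3075/(2π·0.0133) = 3.680 m·K/W
ΣR = 1.882×10^-4 + 2.614 + 3.680 = 6.294 m·K/W
Q' = ΔT/ΣR = (-170 °C − 15 °C)/6.294 = -29.39 W/m
From the inner boundary to the cork board/aerogel blanket interface, ΣR_partial = 2.614 m·K/W.
T_interface = T_in − Q'·ΣR_partial = -170 °C − (-29.39)(2.614) = -93.2 °C

T = -93.2 °C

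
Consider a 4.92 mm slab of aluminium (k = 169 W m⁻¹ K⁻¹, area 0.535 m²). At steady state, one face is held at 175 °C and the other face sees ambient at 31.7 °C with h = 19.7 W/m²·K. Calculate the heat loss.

Resistance network (inner→outer):
  R_aluminium = L/(kA) = 0.00492/(169·0.535) = 5.442×10^-5 K/W
  R_conv,out = 1/(hA) = 1/(19.7·0.535) = 0.09488 K/W
ΣR = 5.442×10^-5 + 0.09488 = 0.09493 K/W
Q = ΔT/ΣR = (175 °C − 31.7 °C)/0.09493 = 1510 W

Q = 1510 W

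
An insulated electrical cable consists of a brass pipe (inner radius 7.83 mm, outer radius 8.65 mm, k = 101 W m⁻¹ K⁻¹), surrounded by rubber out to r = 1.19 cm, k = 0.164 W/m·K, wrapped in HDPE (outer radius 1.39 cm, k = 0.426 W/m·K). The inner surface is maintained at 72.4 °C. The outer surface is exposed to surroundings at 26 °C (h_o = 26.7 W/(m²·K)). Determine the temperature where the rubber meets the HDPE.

T = 54.4 °C

Series thermal resistances, inner to outer:
  R'_brass = ln(0.00865/0.00783)/(2πk) = 0.09960/(2π·101) = 1.569×10^-4 m·K/W
  R'_rubber = ln(0.0119/0.00865)/(2πk) = 0.3190/(2π·0.164) = 0.3096 m·K/W
  R'_HDPE = ln(0.0139/0.0119)/(2πk) = 0.1554/(2π·0.426) = 0.05804 m·K/W
  R'_conv,out = 1/(2πr h) = 1/(2π·0.0139·26.7) = 0.4288 m·K/W
ΣR = 1.569×10^-4 + 0.3096 + 0.05804 + 0.4288 = 0.7966 m·K/W
Q' = ΔT/ΣR = (72.4 °C − 26 °C)/0.7966 = 58.25 W/m
From the inner boundary to the rubber/HDPE interface, ΣR_partial = 0.3098 m·K/W.
T_interface = T_in − Q'·ΣR_partial = 72.4 °C − (58.25)(0.3098) = 54.4 °C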